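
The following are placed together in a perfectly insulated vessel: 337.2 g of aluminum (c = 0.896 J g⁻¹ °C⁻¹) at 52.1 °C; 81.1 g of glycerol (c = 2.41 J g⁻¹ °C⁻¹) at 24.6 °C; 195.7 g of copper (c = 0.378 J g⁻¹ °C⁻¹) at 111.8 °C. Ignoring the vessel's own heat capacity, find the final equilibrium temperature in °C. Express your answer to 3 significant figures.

T_f = 50.4 °C

Σ mᵢcᵢ(T − Tᵢ) = 0  ⇒  T = Σ mᵢcᵢTᵢ / Σ mᵢcᵢ
Σ mᵢcᵢ = 337.2×0.896 + 81.1×2.41 + 195.7×0.378 = 571.5568
Σ mᵢcᵢTᵢ = 302.1312×52.1 + 195.451×24.6 + 73.9746×111.8 = 28819
T = 28819 / 571.5568 = 50.42 °C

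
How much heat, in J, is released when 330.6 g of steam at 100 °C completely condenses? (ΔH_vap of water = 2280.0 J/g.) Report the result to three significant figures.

q = m × ΔH_vap = 330.6 × 2280.0 = 753800 J

q = 754000 J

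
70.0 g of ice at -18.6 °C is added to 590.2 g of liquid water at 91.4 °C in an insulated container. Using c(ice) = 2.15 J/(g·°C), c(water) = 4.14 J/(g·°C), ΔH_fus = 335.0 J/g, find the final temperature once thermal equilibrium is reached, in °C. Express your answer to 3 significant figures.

Heat to bring ice to 0 °C and melt it: q₁ = 70.0×2.15×18.6 + 70.0×335.0 = 26249 J
Heat the water can supply cooling to 0 °C: 590.2×4.14×91.4 = 223329 J > q₁, so all ice melts.
Energy balance: 590.2×4.14×(91.4 − T) = 26249 + 70.0×4.14×(T − 0)
2443.428(91.4 − T) = 26249 + 289.8 T
223329 − 26249 = 2733.228 T
T = 197080 / 2733.228 = 72.11 °C

T_f = 72.1 °C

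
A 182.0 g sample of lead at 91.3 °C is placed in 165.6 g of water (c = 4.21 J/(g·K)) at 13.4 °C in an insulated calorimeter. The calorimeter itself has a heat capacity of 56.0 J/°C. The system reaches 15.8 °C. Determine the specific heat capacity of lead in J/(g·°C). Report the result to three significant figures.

q_gained = (165.6 × 4.21 + 56.0) × (15.8 − 13.4) = 1808 J
q_lost = 182.0 × c × (91.3 − 15.8) = 13741 c
Set equal: c = 1808 / 13741 = 0.132 J/(g·°C)

c = 0.132 J/(g·°C)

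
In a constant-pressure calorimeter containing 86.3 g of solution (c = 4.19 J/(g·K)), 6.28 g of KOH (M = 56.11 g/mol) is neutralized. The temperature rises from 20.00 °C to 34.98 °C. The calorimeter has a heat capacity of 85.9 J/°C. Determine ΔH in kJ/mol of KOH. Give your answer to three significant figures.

|ΔT| = |34.98 − 20.00| = 14.98 °C
|q_surr| = (86.3 × 4.19 + 85.9) × 14.98 = 447.497 × 14.98 = 6704 J
n(KOH) = 6.28 / 56.11 = 0.1119 mol
Temperature rose, so q_rxn = −|q_surr| = -6.704 kJ
ΔH = q_rxn / n = -59.91 kJ/mol

ΔH = -59.9 kJ/mol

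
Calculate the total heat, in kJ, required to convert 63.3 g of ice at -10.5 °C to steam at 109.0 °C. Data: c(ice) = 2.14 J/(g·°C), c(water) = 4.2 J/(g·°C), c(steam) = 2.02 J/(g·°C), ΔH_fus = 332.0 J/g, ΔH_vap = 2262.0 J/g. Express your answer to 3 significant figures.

q = 193 kJ

q1 (heat ice -10.5→0.0 °C): 63.3 × 2.14 × 10.5 = 1422 J
q2 (melt at 0 °C): 63.3 × 332.0 = 21016 J
q3 (heat water 0.0→100.0 °C): 63.3 × 4.2 × 100.0 = 26586 J
q4 (vaporize at 100 °C): 63.3 × 2262.0 = 143185 J
q5 (heat steam 100.0→109.0 °C): 63.3 × 2.02 × 9.0 = 1151 J
Total: 1422 + 21016 + 26586 + 143185 + 1151 = 193360 J = 193 kJ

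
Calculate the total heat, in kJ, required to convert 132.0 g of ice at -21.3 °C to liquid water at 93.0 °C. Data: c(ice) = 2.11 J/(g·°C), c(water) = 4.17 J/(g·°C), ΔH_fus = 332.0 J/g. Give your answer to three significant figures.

q1 (heat ice -21.3→0.0 °C): 132.0 × 2.11 × 21.3 = 5932 J
q2 (melt at 0 °C): 132.0 × 332.0 = 43824 J
q3 (heat water 0.0→93.0 °C): 132.0 × 4.17 × 93.0 = 51191 J
Total: 5932 + 43824 + 51191 = 100947 J = 101 kJ

q = 101 kJ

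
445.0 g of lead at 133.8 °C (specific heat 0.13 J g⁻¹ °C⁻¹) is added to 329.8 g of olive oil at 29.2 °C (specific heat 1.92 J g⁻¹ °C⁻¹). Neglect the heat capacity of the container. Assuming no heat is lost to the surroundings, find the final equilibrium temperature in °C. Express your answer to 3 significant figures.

T_f = 38.0 °C

Heat lost by lead = heat gained by olive oil.
(445.0)(0.13)(133.8 − T) = (329.8)(1.92)(T − 29.2)
57.85 (133.8 − T) = 633.216 (T − 29.2)
7740.3 − 57.85 T = 633.216 T − 18490
26230.3 = 691.066 T
T = 37.96 °C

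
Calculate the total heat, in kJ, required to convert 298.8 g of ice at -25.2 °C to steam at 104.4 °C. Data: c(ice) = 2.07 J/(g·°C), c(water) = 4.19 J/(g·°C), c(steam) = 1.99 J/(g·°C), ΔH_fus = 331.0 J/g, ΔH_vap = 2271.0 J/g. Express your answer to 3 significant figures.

q = 921 kJ

q1 (heat ice -25.2→0.0 °C): 298.8 × 2.07 × 25.2 = 15587 J
q2 (melt at 0 °C): 298.8 × 331.0 = 98903 J
q3 (heat water 0.0→100.0 °C): 298.8 × 4.19 × 100.0 = 125197 J
q4 (vaporize at 100 °C): 298.8 × 2271.0 = 678575 J
q5 (heat steam 100.0→104.4 °C): 298.8 × 1.99 × 4.4 = 2616 J
Total: 15587 + 98903 + 125197 + 678575 + 2616 = 920878 J = 921 kJ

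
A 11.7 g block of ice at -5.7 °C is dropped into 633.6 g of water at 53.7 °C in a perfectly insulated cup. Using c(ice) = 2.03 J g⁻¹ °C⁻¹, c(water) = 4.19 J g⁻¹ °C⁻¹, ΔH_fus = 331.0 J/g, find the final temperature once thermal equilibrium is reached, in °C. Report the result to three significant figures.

Heat to bring ice to 0 °C and melt it: q₁ = 11.7×2.03×5.7 + 11.7×331.0 = 4008.1 J
Heat the water can supply cooling to 0 °C: 633.6×4.19×53.7 = 142562 J > q₁, so all ice melts.
Energy balance: 633.6×4.19×(53.7 − T) = 4008.1 + 11.7×4.19×(T − 0)
2654.784(53.7 − T) = 4008.1 + 49.023 T
142562 − 4008.1 = 2703.807 T
T = 138553.9 / 2703.807 = 51.24 °C

T_f = 51.2 °C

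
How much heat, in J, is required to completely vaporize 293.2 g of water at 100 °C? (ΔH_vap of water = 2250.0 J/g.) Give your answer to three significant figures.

q = 660000 J

q = m × ΔH_vap = 293.2 × 2250.0 = 659700 J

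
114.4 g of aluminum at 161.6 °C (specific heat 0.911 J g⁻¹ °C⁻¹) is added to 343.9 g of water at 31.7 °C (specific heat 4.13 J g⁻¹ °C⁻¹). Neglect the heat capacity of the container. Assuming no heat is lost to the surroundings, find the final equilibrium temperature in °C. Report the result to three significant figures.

Heat lost by aluminum = heat gained by water.
(114.4)(0.911)(161.6 − T) = (343.9)(4.13)(T − 31.7)
104.2184 (161.6 − T) = 1420.307 (T − 31.7)
16842 − 104.2184 T = 1420.307 T − 45024
61866 = 1524.5254 T
T = 40.58 °C

T_f = 40.6 °C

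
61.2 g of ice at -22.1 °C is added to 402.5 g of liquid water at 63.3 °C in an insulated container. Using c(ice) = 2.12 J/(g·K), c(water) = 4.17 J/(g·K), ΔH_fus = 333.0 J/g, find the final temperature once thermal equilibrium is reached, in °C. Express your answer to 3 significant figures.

T_f = 42.9 °C

Heat to bring ice to 0 °C and melt it: q₁ = 61.2×2.12×22.1 + 61.2×333.0 = 23247 J
Heat the water can supply cooling to 0 °C: 402.5×4.17×63.3 = 106244 J > q₁, so all ice melts.
Energy balance: 402.5×4.17×(63.3 − T) = 23247 + 61.2×4.17×(T − 0)
1678.425(63.3 − T) = 23247 + 255.204 T
106244 − 23247 = 1933.629 T
T = 82997 / 1933.629 = 42.92 °C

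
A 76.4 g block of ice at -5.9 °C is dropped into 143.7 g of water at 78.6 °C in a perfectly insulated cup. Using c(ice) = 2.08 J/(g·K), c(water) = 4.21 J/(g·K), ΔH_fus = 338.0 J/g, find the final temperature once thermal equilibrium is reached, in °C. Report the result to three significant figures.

Heat to bring ice to 0 °C and melt it: q₁ = 76.4×2.08×5.9 + 76.4×338.0 = 26761 J
Heat the water can supply cooling to 0 °C: 143.7×4.21×78.6 = 47551.2 J > q₁, so all ice melts.
Energy balance: 143.7×4.21×(78.6 − T) = 26761 + 76.4×4.21×(T − 0)
604.977(78.6 − T) = 26761 + 321.644 T
47551.2 − 26761 = 926.621 T
T = 20790.2 / 926.621 = 22.44 °C

T_f = 22.4 °C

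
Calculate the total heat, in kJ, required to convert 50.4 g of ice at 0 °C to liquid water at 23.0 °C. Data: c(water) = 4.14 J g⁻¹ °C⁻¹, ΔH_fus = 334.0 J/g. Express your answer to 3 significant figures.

q = 21.6 kJ

q1 (melt at 0 °C): 50.4 × 334.0 = 16834 J
q2 (heat water 0.0→23.0 °C): 50.4 × 4.14 × 23.0 = 4799 J
Total: 16834 + 4799 = 21633 J = 21.6 kJ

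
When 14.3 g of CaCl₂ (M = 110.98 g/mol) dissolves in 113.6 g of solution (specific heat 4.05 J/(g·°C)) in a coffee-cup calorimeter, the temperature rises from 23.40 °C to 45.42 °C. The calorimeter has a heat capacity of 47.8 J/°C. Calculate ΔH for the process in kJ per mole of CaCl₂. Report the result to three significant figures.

ΔH = -86.8 kJ/mol

|ΔT| = |45.42 − 23.40| = 22.02 °C
|q_surr| = (113.6 × 4.05 + 47.8) × 22.02 = 507.88 × 22.02 = 11184 J
n(CaCl₂) = 14.3 / 110.98 = 0.12885 mol
Temperature rose, so q_rxn = −|q_surr| = -11.184 kJ
ΔH = q_rxn / n = -86.80 kJ/mol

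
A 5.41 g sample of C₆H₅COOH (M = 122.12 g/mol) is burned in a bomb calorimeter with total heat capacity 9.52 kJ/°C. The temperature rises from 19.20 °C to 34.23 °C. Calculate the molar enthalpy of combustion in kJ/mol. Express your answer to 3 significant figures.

ΔH = -3230 kJ/mol

ΔT = 34.23 − 19.20 = 15.03 °C
q_cal = C_cal × ΔT = 9.52 × 15.03 = 143.0856 kJ
n = 5.41 / 122.12 = 0.04430 mol
q_rxn = −q_cal = -143.0856 kJ
ΔH = -143.0856 / 0.04430 = -3230 kJ/mol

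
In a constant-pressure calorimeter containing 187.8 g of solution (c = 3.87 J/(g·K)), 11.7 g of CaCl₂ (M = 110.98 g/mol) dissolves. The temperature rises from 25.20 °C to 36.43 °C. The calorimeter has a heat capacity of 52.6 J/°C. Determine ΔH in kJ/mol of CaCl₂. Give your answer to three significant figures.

ΔH = -83.0 kJ/mol

|ΔT| = |36.43 − 25.20| = 11.23 °C
|q_surr| = (187.8 × 3.87 + 52.6) × 11.23 = 779.386 × 11.23 = 8753 J
n(CaCl₂) = 11.7 / 110.98 = 0.1054 mol
Temperature rose, so q_rxn = −|q_surr| = -8.753 kJ
ΔH = q_rxn / n = -83.046 kJ/mol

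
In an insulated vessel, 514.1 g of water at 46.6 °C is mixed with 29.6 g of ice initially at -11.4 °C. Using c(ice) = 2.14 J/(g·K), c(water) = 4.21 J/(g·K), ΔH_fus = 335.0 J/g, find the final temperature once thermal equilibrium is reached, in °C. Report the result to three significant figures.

Heat to bring ice to 0 °C and melt it: q₁ = 29.6×2.14×11.4 + 29.6×335.0 = 10638 J
Heat the water can supply cooling to 0 °C: 514.1×4.21×46.6 = 100859 J > q₁, so all ice melts.
Energy balance: 514.1×4.21×(46.6 − T) = 10638 + 29.6×4.21×(T − 0)
2164.361(46.6 − T) = 10638 + 124.616 T
100859 − 10638 = 2288.977 T
T = 90221 / 2288.977 = 39.42 °C

T_f = 39.4 °C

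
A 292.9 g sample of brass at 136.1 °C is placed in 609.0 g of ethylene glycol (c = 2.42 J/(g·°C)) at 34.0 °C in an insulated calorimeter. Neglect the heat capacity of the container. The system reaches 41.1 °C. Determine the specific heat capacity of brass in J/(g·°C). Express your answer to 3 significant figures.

c = 0.376 J/(g·°C)

q_gained = (609.0 × 2.42) × (41.1 − 34.0) = 10460 J
q_lost = 292.9 × c × (136.1 − 41.1) = 27825.5 c
Set equal: c = 10460 / 27825.5 = 0.376 J/(g·°C)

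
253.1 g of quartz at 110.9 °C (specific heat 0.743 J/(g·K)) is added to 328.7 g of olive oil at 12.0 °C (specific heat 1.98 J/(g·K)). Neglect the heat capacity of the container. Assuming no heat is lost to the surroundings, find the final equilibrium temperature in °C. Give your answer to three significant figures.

Heat lost by quartz = heat gained by olive oil.
(253.1)(0.743)(110.9 − T) = (328.7)(1.98)(T − 12.0)
188.0533 (110.9 − T) = 650.826 (T − 12.0)
20855 − 188.0533 T = 650.826 T − 7809.9
28664.9 = 838.8793 T
T = 34.17 °C

T_f = 34.2 °C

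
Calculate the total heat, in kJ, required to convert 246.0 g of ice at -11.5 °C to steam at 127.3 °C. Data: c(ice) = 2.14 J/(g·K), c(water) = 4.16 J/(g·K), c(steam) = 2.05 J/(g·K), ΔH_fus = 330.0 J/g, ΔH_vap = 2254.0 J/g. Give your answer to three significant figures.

q1 (heat ice -11.5→0.0 °C): 246.0 × 2.14 × 11.5 = 6054 J
q2 (melt at 0 °C): 246.0 × 330.0 = 81180 J
q3 (heat water 0.0→100.0 °C): 246.0 × 4.16 × 100.0 = 102336 J
q4 (vaporize at 100 °C): 246.0 × 2254.0 = 554484 J
q5 (heat steam 100.0→127.3 °C): 246.0 × 2.05 × 27.3 = 13767 J
Total: 6054 + 81180 + 102336 + 554484 + 13767 = 757821 J = 758 kJ

q = 758 kJ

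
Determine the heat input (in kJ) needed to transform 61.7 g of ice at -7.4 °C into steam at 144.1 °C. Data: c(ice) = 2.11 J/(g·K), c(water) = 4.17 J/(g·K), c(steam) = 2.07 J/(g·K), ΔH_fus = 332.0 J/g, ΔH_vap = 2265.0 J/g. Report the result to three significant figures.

q = 193 kJ

q1 (heat ice -7.4→0.0 °C): 61.7 × 2.11 × 7.4 = 963 J
q2 (melt at 0 °C): 61.7 × 332.0 = 20484 J
q3 (heat water 0.0→100.0 °C): 61.7 × 4.17 × 100.0 = 25729 J
q4 (vaporize at 100 °C): 61.7 × 2265.0 = 139751 J
q5 (heat steam 100.0→144.1 °C): 61.7 × 2.07 × 44.1 = 5632 J
Total: 963 + 20484 + 25729 + 139751 + 5632 = 192559 J = 193 kJ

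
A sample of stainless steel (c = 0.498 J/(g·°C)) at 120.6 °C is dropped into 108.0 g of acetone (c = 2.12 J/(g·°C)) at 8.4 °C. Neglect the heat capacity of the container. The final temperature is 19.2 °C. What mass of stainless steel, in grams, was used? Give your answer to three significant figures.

q_gained = (108.0 × 2.12) × (19.2 − 8.4) = 2473 J
q_lost = m × 0.498 × (120.6 − 19.2) = 50.4972 m
m = 2473 / 50.4972 = 49.0 g

m = 49.0 g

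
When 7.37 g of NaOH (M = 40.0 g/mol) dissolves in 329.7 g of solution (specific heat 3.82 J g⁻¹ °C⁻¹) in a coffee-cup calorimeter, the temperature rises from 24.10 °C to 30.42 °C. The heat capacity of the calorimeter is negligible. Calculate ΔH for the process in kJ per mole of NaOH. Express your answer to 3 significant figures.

ΔH = -43.2 kJ/mol

|ΔT| = |30.42 − 24.10| = 6.32 °C
|q_surr| = (329.7 × 3.82) × 6.32 = 1259.454 × 6.32 = 7960 J
n(NaOH) = 7.37 / 40.0 = 0.1843 mol
Temperature rose, so q_rxn = −|q_surr| = -7.960 kJ
ΔH = q_rxn / n = -43.19 kJ/mol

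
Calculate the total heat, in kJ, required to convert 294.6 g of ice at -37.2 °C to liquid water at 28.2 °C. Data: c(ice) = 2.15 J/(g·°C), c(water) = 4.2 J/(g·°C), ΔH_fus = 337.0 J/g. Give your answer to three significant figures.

q = 158 kJ

q1 (heat ice -37.2→0.0 °C): 294.6 × 2.15 × 37.2 = 23562 J
q2 (melt at 0 °C): 294.6 × 337.0 = 99280 J
q3 (heat water 0.0→28.2 °C): 294.6 × 4.2 × 28.2 = 34892 J
Total: 23562 + 99280 + 34892 = 157734 J = 158 kJ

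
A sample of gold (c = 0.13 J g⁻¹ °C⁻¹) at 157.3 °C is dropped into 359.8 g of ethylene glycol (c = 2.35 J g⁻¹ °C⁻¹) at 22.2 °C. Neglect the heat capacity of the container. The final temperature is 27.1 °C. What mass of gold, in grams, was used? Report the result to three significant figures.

m = 245 g

q_gained = (359.8 × 2.35) × (27.1 − 22.2) = 4143 J
q_lost = m × 0.13 × (157.3 − 27.1) = 16.926 m
m = 4143 / 16.926 = 245 g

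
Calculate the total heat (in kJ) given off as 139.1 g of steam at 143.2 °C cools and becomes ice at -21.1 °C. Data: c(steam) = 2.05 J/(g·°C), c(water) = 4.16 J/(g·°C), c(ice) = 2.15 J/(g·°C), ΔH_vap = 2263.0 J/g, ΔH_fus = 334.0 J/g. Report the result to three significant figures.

q = 438 kJ

q1 (cool steam 143.2→100 °C): 139.1 × 2.05 × 43.2 = 12319 J
q2 (condense at 100 °C): 139.1 × 2263.0 = 314783 J
q3 (cool water 100→0 °C): 139.1 × 4.16 × 100.0 = 57866 J
q4 (freeze at 0 °C): 139.1 × 334.0 = 46459 J
q5 (cool ice 0→-21.1 °C): 139.1 × 2.15 × 21.1 = 6310 J
Total: 12319 + 314783 + 57866 + 46459 + 6310 = 437737 J = 438 kJ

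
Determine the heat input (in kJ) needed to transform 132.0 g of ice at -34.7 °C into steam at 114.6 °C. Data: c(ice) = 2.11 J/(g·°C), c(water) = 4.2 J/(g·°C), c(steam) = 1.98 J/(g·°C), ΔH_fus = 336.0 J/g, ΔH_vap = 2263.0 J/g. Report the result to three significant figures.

q1 (heat ice -34.7→0.0 °C): 132.0 × 2.11 × 34.7 = 9665 J
q2 (melt at 0 °C): 132.0 × 336.0 = 44352 J
q3 (heat water 0.0→100.0 °C): 132.0 × 4.2 × 100.0 = 55440 J
q4 (vaporize at 100 °C): 132.0 × 2263.0 = 298716 J
q5 (heat steam 100.0→114.6 °C): 132.0 × 1.98 × 14.6 = 3816 J
Total: 9665 + 44352 + 55440 + 298716 + 3816 = 411989 J = 412 kJ

q = 412 kJ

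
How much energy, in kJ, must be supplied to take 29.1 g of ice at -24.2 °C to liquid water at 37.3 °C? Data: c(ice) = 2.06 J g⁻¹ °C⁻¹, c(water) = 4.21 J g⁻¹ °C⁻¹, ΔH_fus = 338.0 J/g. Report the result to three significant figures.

q1 (heat ice -24.2→0.0 °C): 29.1 × 2.06 × 24.2 = 1451 J
q2 (melt at 0 °C): 29.1 × 338.0 = 9836 J
q3 (heat water 0.0→37.3 °C): 29.1 × 4.21 × 37.3 = 4570 J
Total: 1451 + 9836 + 4570 = 15857 J = 15.9 kJ

q = 15.9 kJ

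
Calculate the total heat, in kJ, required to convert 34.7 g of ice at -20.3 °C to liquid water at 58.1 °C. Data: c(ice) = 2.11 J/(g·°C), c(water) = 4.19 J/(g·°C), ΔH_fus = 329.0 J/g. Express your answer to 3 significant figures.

q = 21.3 kJ

q1 (heat ice -20.3→0.0 °C): 34.7 × 2.11 × 20.3 = 1486 J
q2 (melt at 0 °C): 34.7 × 329.0 = 11416 J
q3 (heat water 0.0→58.1 °C): 34.7 × 4.19 × 58.1 = 8447 J
Total: 1486 + 11416 + 8447 = 21349 J = 21.3 kJ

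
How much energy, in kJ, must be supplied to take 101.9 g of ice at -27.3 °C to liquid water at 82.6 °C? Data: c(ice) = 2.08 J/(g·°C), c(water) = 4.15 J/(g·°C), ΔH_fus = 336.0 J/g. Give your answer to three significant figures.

q1 (heat ice -27.3→0.0 °C): 101.9 × 2.08 × 27.3 = 5786 J
q2 (melt at 0 °C): 101.9 × 336.0 = 34238 J
q3 (heat water 0.0→82.6 °C): 101.9 × 4.15 × 82.6 = 34930 J
Total: 5786 + 34238 + 34930 = 74954 J = 75.0 kJ

q = 75.0 kJ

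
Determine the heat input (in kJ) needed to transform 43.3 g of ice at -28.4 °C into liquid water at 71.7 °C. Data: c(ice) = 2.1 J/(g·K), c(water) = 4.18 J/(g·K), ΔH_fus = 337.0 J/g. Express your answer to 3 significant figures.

q = 30.2 kJ

q1 (heat ice -28.4→0.0 °C): 43.3 × 2.1 × 28.4 = 2582 J
q2 (melt at 0 °C): 43.3 × 337.0 = 14592 J
q3 (heat water 0.0→71.7 °C): 43.3 × 4.18 × 71.7 = 12977 J
Total: 2582 + 14592 + 12977 = 30151 J = 30.2 kJ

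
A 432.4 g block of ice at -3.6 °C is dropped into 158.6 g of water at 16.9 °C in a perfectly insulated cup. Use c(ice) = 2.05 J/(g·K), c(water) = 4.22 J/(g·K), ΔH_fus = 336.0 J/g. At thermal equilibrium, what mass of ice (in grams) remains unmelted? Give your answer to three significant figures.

Heat to warm all ice to 0 °C: 432.4×2.05×3.6 = 3191.1 J
Heat released by water cooling to 0 °C: 158.6×4.22×16.9 = 11311 J
11311 J < 3191.1 + 432.4×336.0 = 148477.5 J, so not all ice melts; final T = 0 °C.
Heat left for melting: 11311 − 3191.1 = 8119.9 J
Mass melted = 8119.9 / 336.0 = 24.17 g
Ice remaining = 432.4 − 24.17 = 408.23 g

m_ice remaining = 408 g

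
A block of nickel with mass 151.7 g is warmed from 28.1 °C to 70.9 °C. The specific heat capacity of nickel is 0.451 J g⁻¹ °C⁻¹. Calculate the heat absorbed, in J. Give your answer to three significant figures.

q = 2930 J

q = m c ΔT = 151.7 × 0.451 × (70.9 − 28.1)
q = 151.7 × 0.451 × 42.8 = 2928 J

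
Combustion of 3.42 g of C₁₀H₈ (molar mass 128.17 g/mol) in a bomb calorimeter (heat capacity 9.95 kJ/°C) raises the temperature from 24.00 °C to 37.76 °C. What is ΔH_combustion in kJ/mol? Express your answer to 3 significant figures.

ΔT = 37.76 − 24.00 = 13.76 °C
q_cal = C_cal × ΔT = 9.95 × 13.76 = 136.912 kJ
n = 3.42 / 128.17 = 0.02668 mol
q_rxn = −q_cal = -136.912 kJ
ΔH = -136.912 / 0.02668 = -5132 kJ/mol

ΔH = -5130 kJ/mol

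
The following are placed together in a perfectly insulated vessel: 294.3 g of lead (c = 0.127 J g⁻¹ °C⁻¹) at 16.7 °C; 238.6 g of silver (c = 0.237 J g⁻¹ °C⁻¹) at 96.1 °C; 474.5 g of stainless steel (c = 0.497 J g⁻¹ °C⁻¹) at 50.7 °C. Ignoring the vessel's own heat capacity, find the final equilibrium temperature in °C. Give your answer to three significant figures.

T_f = 54.6 °C

Σ mᵢcᵢ(T − Tᵢ) = 0  ⇒  T = Σ mᵢcᵢTᵢ / Σ mᵢcᵢ
Σ mᵢcᵢ = 294.3×0.127 + 238.6×0.237 + 474.5×0.497 = 329.7508
Σ mᵢcᵢTᵢ = 37.3761×16.7 + 56.5482×96.1 + 235.8265×50.7 = 18015
T = 18015 / 329.7508 = 54.63 °C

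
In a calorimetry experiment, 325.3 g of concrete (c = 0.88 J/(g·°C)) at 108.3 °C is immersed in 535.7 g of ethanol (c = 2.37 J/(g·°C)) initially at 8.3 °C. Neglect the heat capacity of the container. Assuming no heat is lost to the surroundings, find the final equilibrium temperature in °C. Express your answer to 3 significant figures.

Heat lost by concrete = heat gained by ethanol.
(325.3)(0.88)(108.3 − T) = (535.7)(2.37)(T − 8.3)
286.264 (108.3 − T) = 1269.609 (T − 8.3)
31002 − 286.264 T = 1269.609 T − 10538
41540 = 1555.873 T
T = 26.70 °C

T_f = 26.7 °C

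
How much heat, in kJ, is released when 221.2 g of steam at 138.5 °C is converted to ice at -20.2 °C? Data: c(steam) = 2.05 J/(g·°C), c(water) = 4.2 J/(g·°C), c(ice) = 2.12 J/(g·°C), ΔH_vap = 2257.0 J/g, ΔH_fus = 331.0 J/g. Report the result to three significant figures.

q = 692 kJ

q1 (cool steam 138.5→100 °C): 221.2 × 2.05 × 38.5 = 17458 J
q2 (condense at 100 °C): 221.2 × 2257.0 = 499248 J
q3 (cool water 100→0 °C): 221.2 × 4.2 × 100.0 = 92904 J
q4 (freeze at 0 °C): 221.2 × 331.0 = 73217 J
q5 (cool ice 0→-20.2 °C): 221.2 × 2.12 × 20.2 = 9473 J
Total: 17458 + 499248 + 92904 + 73217 + 9473 = 692300 J = 692 kJ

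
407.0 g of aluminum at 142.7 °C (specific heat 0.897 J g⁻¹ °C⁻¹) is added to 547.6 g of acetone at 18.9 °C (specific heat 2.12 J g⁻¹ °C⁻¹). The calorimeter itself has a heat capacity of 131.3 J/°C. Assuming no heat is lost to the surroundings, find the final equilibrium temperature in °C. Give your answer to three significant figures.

T_f = 46.2 °C

Heat lost by aluminum = heat gained by acetone + calorimeter.
(407.0)(0.897)(142.7 − T) = [(547.6)(2.12) + 131.3](T − 18.9)
365.079 (142.7 − T) = 1292.212 (T − 18.9)
52097 − 365.079 T = 1292.212 T − 24423
76520 = 1657.291 T
T = 46.17 °C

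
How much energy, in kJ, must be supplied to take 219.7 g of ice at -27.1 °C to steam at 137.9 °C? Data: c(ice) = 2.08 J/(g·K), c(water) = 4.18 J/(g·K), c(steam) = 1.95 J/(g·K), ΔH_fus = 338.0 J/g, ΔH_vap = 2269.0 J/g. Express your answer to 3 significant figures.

q1 (heat ice -27.1→0.0 °C): 219.7 × 2.08 × 27.1 = 12384 J
q2 (melt at 0 °C): 219.7 × 338.0 = 74259 J
q3 (heat water 0.0→100.0 °C): 219.7 × 4.18 × 100.0 = 91835 J
q4 (vaporize at 100 °C): 219.7 × 2269.0 = 498499 J
q5 (heat steam 100.0→137.9 °C): 219.7 × 1.95 × 37.9 = 16237 J
Total: 12384 + 74259 + 91835 + 498499 + 16237 = 693214 J = 693 kJ

q = 693 kJ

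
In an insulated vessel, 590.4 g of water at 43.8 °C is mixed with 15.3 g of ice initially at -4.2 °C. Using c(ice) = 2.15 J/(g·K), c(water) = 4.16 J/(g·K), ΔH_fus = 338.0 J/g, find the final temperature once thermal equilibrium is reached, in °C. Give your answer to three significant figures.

T_f = 40.6 °C

Heat to bring ice to 0 °C and melt it: q₁ = 15.3×2.15×4.2 + 15.3×338.0 = 5309.6 J
Heat the water can supply cooling to 0 °C: 590.4×4.16×43.8 = 107576 J > q₁, so all ice melts.
Energy balance: 590.4×4.16×(43.8 − T) = 5309.6 + 15.3×4.16×(T − 0)
2456.064(43.8 − T) = 5309.6 + 63.648 T
107576 − 5309.6 = 2519.712 T
T = 102266.4 / 2519.712 = 40.59 °C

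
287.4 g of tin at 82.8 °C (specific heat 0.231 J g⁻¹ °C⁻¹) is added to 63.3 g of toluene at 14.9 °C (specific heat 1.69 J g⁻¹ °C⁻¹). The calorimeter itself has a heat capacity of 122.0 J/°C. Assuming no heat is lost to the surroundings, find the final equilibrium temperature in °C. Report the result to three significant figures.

Heat lost by tin = heat gained by toluene + calorimeter.
(287.4)(0.231)(82.8 − T) = [(63.3)(1.69) + 122.0](T − 14.9)
66.3894 (82.8 − T) = 228.977 (T − 14.9)
5497.0 − 66.3894 T = 228.977 T − 3411.8
8908.8 = 295.3664 T
T = 30.16 °C

T_f = 30.2 °C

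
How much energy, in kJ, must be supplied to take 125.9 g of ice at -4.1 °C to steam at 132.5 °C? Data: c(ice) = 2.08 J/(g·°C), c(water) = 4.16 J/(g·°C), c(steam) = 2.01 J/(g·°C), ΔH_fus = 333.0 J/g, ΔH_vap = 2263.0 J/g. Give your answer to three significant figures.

q = 389 kJ

q1 (heat ice -4.1→0.0 °C): 125.9 × 2.08 × 4.1 = 1074 J
q2 (melt at 0 °C): 125.9 × 333.0 = 41925 J
q3 (heat water 0.0→100.0 °C): 125.9 × 4.16 × 100.0 = 52374 J
q4 (vaporize at 100 °C): 125.9 × 2263.0 = 284912 J
q5 (heat steam 100.0→132.5 °C): 125.9 × 2.01 × 32.5 = 8224 J
Total: 1074 + 41925 + 52374 + 284912 + 8224 = 388509 J = 389 kJ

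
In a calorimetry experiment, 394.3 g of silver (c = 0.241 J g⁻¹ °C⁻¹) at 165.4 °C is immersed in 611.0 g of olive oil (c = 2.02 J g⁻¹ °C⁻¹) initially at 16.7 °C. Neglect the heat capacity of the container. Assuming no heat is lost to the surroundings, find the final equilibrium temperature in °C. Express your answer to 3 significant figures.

T_f = 27.3 °C

Heat lost by silver = heat gained by olive oil.
(394.3)(0.241)(165.4 − T) = (611.0)(2.02)(T − 16.7)
95.0263 (165.4 − T) = 1234.22 (T − 16.7)
15717 − 95.0263 T = 1234.22 T − 20611
36328 = 1329.2463 T
T = 27.33 °C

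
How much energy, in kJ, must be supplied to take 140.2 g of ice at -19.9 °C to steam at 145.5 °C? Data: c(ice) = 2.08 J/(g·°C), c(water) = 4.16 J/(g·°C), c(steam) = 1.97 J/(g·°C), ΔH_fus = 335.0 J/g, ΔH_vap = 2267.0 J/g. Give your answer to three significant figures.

q1 (heat ice -19.9→0.0 °C): 140.2 × 2.08 × 19.9 = 5803 J
q2 (melt at 0 °C): 140.2 × 335.0 = 46967 J
q3 (heat water 0.0→100.0 °C): 140.2 × 4.16 × 100.0 = 58323 J
q4 (vaporize at 100 °C): 140.2 × 2267.0 = 317833 J
q5 (heat steam 100.0→145.5 °C): 140.2 × 1.97 × 45.5 = 12567 J
Total: 5803 + 46967 + 58323 + 317833 + 12567 = 441493 J = 441 kJ

q = 441 kJ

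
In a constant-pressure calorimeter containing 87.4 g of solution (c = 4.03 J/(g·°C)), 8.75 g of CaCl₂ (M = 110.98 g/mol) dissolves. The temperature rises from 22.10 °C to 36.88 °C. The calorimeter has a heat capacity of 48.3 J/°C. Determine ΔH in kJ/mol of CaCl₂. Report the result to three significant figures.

ΔH = -75.1 kJ/mol

|ΔT| = |36.88 − 22.10| = 14.78 °C
|q_surr| = (87.4 × 4.03 + 48.3) × 14.78 = 400.522 × 14.78 = 5920 J
n(CaCl₂) = 8.75 / 110.98 = 0.07884 mol
Temperature rose, so q_rxn = −|q_surr| = -5.920 kJ
ΔH = q_rxn / n = -75.09 kJ/mol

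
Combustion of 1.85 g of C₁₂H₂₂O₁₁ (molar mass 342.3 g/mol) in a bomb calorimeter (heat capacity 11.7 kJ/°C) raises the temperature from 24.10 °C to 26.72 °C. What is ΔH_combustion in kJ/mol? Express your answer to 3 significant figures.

ΔH = -5670 kJ/mol

ΔT = 26.72 − 24.10 = 2.62 °C
q_cal = C_cal × ΔT = 11.7 × 2.62 = 30.654 kJ
n = 1.85 / 342.3 = 0.005405 mol
q_rxn = −q_cal = -30.654 kJ
ΔH = -30.654 / 0.005405 = -5671 kJ/mol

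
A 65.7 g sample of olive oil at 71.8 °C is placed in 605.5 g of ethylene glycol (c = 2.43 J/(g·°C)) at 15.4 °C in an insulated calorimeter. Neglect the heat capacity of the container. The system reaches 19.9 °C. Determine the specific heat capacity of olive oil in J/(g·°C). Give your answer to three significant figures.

q_gained = (605.5 × 2.43) × (19.9 − 15.4) = 6621 J
q_lost = 65.7 × c × (71.8 − 19.9) = 3409.83 c
Set equal: c = 6621 / 3409.83 = 1.94 J/(g·°C)

c = 1.94 J/(g·°C)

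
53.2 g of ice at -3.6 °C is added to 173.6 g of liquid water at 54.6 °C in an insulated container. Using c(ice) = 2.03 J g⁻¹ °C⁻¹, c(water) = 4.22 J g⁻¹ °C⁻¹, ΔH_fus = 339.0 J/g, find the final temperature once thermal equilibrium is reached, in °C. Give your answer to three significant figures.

Heat to bring ice to 0 °C and melt it: q₁ = 53.2×2.03×3.6 + 53.2×339.0 = 18424 J
Heat the water can supply cooling to 0 °C: 173.6×4.22×54.6 = 39999.5 J > q₁, so all ice melts.
Energy balance: 173.6×4.22×(54.6 − T) = 18424 + 53.2×4.22×(T − 0)
732.592(54.6 − T) = 18424 + 224.504 T
39999.5 − 18424 = 957.096 T
T = 21575.5 / 957.096 = 22.54 °C

T_f = 22.5 °C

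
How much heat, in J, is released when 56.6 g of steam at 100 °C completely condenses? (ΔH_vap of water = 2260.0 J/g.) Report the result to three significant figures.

q = m × ΔH_vap = 56.6 × 2260.0 = 127900 J

q = 128000 J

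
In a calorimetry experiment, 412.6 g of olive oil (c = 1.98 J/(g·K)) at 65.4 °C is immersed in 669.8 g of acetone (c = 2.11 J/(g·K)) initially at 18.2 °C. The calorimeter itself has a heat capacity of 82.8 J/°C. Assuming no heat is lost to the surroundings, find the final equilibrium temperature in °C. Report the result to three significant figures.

Heat lost by olive oil = heat gained by acetone + calorimeter.
(412.6)(1.98)(65.4 − T) = [(669.8)(2.11) + 82.8](T − 18.2)
816.948 (65.4 − T) = 1496.078 (T − 18.2)
53428 − 816.948 T = 1496.078 T − 27229
80657 = 2313.026 T
T = 34.87 °C

T_f = 34.9 °C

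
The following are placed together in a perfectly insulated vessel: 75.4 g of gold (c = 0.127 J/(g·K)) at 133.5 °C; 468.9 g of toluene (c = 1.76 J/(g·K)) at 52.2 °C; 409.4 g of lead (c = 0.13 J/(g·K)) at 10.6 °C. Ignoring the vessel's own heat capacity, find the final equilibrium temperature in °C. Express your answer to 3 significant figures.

Σ mᵢcᵢ(T − Tᵢ) = 0  ⇒  T = Σ mᵢcᵢTᵢ / Σ mᵢcᵢ
Σ mᵢcᵢ = 75.4×0.127 + 468.9×1.76 + 409.4×0.13 = 888.0618
Σ mᵢcᵢTᵢ = 9.5758×133.5 + 825.264×52.2 + 53.222×10.6 = 44921
T = 44921 / 888.0618 = 50.58 °C

T_f = 50.6 °C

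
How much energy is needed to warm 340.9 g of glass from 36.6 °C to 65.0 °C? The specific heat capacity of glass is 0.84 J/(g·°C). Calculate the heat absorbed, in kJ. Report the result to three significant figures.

q = m c ΔT = 340.9 × 0.84 × (65.0 − 36.6)
q = 340.9 × 0.84 × 28.4 = 8133 J = 8.13 kJ

q = 8.13 kJ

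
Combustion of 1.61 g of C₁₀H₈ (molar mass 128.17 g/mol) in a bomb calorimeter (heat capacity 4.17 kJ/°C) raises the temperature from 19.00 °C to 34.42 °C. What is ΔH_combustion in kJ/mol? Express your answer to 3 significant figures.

ΔH = -5120 kJ/mol

ΔT = 34.42 − 19.00 = 15.42 °C
q_cal = C_cal × ΔT = 4.17 × 15.42 = 64.3014 kJ
n = 1.61 / 128.17 = 0.01256 mol
q_rxn = −q_cal = -64.3014 kJ
ΔH = -64.3014 / 0.01256 = -5120 kJ/mol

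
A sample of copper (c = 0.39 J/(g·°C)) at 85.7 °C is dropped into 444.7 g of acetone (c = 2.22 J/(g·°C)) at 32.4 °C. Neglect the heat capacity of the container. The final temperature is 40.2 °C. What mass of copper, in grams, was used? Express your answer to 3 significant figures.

q_gained = (444.7 × 2.22) × (40.2 − 32.4) = 7700 J
q_lost = m × 0.39 × (85.7 − 40.2) = 17.745 m
m = 7700 / 17.745 = 434 g

m = 434 g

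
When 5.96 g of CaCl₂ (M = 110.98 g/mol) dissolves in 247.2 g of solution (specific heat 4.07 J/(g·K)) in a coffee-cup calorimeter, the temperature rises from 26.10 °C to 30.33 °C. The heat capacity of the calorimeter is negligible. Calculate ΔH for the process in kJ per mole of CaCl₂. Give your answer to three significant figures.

|ΔT| = |30.33 − 26.10| = 4.23 °C
|q_surr| = (247.2 × 4.07) × 4.23 = 1006.104 × 4.23 = 4255.8 J
n(CaCl₂) = 5.96 / 110.98 = 0.053703 mol
Temperature rose, so q_rxn = −|q_surr| = -4.2558 kJ
ΔH = q_rxn / n = -79.247 kJ/mol

ΔH = -79.2 kJ/mol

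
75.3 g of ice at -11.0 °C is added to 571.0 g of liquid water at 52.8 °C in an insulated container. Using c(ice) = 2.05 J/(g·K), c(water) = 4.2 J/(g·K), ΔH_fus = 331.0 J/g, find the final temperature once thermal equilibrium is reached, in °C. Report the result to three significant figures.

T_f = 36.8 °C

Heat to bring ice to 0 °C and melt it: q₁ = 75.3×2.05×11.0 + 75.3×331.0 = 26622 J
Heat the water can supply cooling to 0 °C: 571.0×4.2×52.8 = 126625 J > q₁, so all ice melts.
Energy balance: 571.0×4.2×(52.8 − T) = 26622 + 75.3×4.2×(T − 0)
2398.2(52.8 − T) = 26622 + 316.26 T
126625 − 26622 = 2714.46 T
T = 100003 / 2714.46 = 36.84 °C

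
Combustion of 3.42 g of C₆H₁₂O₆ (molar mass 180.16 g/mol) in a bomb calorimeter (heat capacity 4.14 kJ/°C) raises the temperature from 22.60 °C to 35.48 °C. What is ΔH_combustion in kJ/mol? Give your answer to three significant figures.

ΔH = -2810 kJ/mol

ΔT = 35.48 − 22.60 = 12.88 °C
q_cal = C_cal × ΔT = 4.14 × 12.88 = 53.3232 kJ
n = 3.42 / 180.16 = 0.01898 mol
q_rxn = −q_cal = -53.3232 kJ
ΔH = -53.3232 / 0.01898 = -2809 kJ/mol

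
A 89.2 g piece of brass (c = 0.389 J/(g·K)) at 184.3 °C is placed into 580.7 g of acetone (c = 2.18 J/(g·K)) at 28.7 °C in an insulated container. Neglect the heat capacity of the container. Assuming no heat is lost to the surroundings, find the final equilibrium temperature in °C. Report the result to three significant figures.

T_f = 32.9 °C

Heat lost by brass = heat gained by acetone.
(89.2)(0.389)(184.3 − T) = (580.7)(2.18)(T − 28.7)
34.6988 (184.3 − T) = 1265.926 (T − 28.7)
6395.0 − 34.6988 T = 1265.926 T − 36332
42727.0 = 1300.6248 T
T = 32.85 °C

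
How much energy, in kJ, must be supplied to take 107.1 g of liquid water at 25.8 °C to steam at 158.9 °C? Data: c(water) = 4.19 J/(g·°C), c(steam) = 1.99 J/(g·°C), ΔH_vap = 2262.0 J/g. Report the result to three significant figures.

q = 288 kJ

q1 (heat water 25.8→100.0 °C): 107.1 × 4.19 × 74.2 = 33297 J
q2 (vaporize at 100 °C): 107.1 × 2262.0 = 242260 J
q3 (heat steam 100.0→158.9 °C): 107.1 × 1.99 × 58.9 = 12553 J
Total: 33297 + 242260 + 12553 = 288110 J = 288 kJ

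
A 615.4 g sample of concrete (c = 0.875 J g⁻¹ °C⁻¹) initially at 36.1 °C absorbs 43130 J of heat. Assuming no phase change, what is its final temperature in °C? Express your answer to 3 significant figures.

T_f = 116 °C

ΔT = q / (m c) = 43130 / (615.4 × 0.875) = 80.10 °C
T_f = 36.1 + 80.10 = 116.20 °C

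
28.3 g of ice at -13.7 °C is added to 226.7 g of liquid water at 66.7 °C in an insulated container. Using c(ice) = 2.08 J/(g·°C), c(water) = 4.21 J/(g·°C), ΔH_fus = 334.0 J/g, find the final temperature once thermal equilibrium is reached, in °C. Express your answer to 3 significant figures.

Heat to bring ice to 0 °C and melt it: q₁ = 28.3×2.08×13.7 + 28.3×334.0 = 10259 J
Heat the water can supply cooling to 0 °C: 226.7×4.21×66.7 = 63658.9 J > q₁, so all ice melts.
Energy balance: 226.7×4.21×(66.7 − T) = 10259 + 28.3×4.21×(T − 0)
954.407(66.7 − T) = 10259 + 119.143 T
63658.9 − 10259 = 1073.550 T
T = 53399.9 / 1073.550 = 49.74 °C

T_f = 49.7 °C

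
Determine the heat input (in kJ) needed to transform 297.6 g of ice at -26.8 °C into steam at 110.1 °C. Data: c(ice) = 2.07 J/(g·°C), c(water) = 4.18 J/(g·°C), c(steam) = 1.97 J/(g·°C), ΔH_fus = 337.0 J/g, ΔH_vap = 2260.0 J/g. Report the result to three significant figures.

q1 (heat ice -26.8→0.0 °C): 297.6 × 2.07 × 26.8 = 16510 J
q2 (melt at 0 °C): 297.6 × 337.0 = 100291 J
q3 (heat water 0.0→100.0 °C): 297.6 × 4.18 × 100.0 = 124397 J
q4 (vaporize at 100 °C): 297.6 × 2260.0 = 672576 J
q5 (heat steam 100.0→110.1 °C): 297.6 × 1.97 × 10.1 = 5921 J
Total: 16510 + 100291 + 124397 + 672576 + 5921 = 919695 J = 920 kJ

q = 920 kJ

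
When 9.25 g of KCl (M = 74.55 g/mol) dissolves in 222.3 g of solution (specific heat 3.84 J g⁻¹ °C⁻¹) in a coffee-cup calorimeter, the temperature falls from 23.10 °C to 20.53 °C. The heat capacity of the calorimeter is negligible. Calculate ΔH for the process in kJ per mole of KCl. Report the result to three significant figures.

|ΔT| = |20.53 − 23.10| = 2.57 °C
|q_surr| = (222.3 × 3.84) × 2.57 = 853.632 × 2.57 = 2194 J
n(KCl) = 9.25 / 74.55 = 0.1241 mol
Temperature fell, so q_rxn = +|q_surr| = 2.194 kJ
ΔH = q_rxn / n = 17.68 kJ/mol

ΔH = 17.7 kJ/mol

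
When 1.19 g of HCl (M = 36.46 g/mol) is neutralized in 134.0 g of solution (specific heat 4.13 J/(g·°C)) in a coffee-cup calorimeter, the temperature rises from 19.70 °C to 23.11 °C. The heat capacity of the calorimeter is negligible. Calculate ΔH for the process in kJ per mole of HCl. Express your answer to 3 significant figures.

|ΔT| = |23.11 − 19.70| = 3.41 °C
|q_surr| = (134.0 × 4.13) × 3.41 = 553.42 × 3.41 = 1887 J
n(HCl) = 1.19 / 36.46 = 0.03264 mol
Temperature rose, so q_rxn = −|q_surr| = -1.887 kJ
ΔH = q_rxn / n = -57.81 kJ/mol

ΔH = -57.8 kJ/mol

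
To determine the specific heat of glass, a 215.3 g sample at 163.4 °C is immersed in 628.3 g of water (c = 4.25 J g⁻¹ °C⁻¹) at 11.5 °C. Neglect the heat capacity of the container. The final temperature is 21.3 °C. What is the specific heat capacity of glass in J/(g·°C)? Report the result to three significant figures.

q_gained = (628.3 × 4.25) × (21.3 − 11.5) = 26170 J
q_lost = 215.3 × c × (163.4 − 21.3) = 30594.13 c
Set equal: c = 26170 / 30594.13 = 0.855 J/(g·°C)

c = 0.855 J/(g·°C)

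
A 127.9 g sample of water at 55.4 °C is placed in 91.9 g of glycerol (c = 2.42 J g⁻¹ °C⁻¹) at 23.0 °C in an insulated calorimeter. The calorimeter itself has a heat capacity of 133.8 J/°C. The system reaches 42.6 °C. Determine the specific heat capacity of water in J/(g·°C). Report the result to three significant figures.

q_gained = (91.9 × 2.42 + 133.8) × (42.6 − 23.0) = 6981 J
q_lost = 127.9 × c × (55.4 − 42.6) = 1637.12 c
Set equal: c = 6981 / 1637.12 = 4.26 J/(g·°C)

c = 4.26 J/(g·°C)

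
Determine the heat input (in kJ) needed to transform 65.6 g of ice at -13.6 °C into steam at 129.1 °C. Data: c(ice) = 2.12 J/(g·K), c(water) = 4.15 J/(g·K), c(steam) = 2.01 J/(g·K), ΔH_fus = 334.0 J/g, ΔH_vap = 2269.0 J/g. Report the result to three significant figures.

q1 (heat ice -13.6→0.0 °C): 65.6 × 2.12 × 13.6 = 1891 J
q2 (melt at 0 °C): 65.6 × 334.0 = 21910 J
q3 (heat water 0.0→100.0 °C): 65.6 × 4.15 × 100.0 = 27224 J
q4 (vaporize at 100 °C): 65.6 × 2269.0 = 148846 J
q5 (heat steam 100.0→129.1 °C): 65.6 × 2.01 × 29.1 = 3837 J
Total: 1891 + 21910 + 27224 + 148846 + 3837 = 203708 J = 204 kJ

q = 204 kJ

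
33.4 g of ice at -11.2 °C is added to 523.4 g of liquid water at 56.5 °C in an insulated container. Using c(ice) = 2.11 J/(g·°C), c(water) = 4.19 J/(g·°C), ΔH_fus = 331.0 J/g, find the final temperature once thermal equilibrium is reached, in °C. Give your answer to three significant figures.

T_f = 48.0 °C

Heat to bring ice to 0 °C and melt it: q₁ = 33.4×2.11×11.2 + 33.4×331.0 = 11845 J
Heat the water can supply cooling to 0 °C: 523.4×4.19×56.5 = 123907 J > q₁, so all ice melts.
Energy balance: 523.4×4.19×(56.5 − T) = 11845 + 33.4×4.19×(T − 0)
2193.046(56.5 − T) = 11845 + 139.946 T
123907 − 11845 = 2332.992 T
T = 112062 / 2332.992 = 48.03 °C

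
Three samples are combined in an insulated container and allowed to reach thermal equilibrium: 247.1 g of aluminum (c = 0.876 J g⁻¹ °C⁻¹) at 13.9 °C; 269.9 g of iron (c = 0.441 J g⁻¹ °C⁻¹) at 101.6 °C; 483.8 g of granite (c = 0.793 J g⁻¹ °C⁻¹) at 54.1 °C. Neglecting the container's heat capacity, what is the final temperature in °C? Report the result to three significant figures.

Σ mᵢcᵢ(T − Tᵢ) = 0  ⇒  T = Σ mᵢcᵢTᵢ / Σ mᵢcᵢ
Σ mᵢcᵢ = 247.1×0.876 + 269.9×0.441 + 483.8×0.793 = 719.1389
Σ mᵢcᵢTᵢ = 216.4596×13.9 + 119.0259×101.6 + 383.6534×54.1 = 35857
T = 35857 / 719.1389 = 49.86 °C

T_f = 49.9 °C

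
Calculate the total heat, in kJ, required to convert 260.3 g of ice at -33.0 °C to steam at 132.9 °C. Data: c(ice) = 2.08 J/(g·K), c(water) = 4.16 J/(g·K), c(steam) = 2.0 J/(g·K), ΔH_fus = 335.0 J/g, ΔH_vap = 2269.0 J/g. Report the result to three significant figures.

q = 821 kJ

q1 (heat ice -33.0→0.0 °C): 260.3 × 2.08 × 33.0 = 17867 J
q2 (melt at 0 °C): 260.3 × 335.0 = 87201 J
q3 (heat water 0.0→100.0 °C): 260.3 × 4.16 × 100.0 = 108285 J
q4 (vaporize at 100 °C): 260.3 × 2269.0 = 590621 J
q5 (heat steam 100.0→132.9 °C): 260.3 × 2.0 × 32.9 = 17128 J
Total: 17867 + 87201 + 108285 + 590621 + 17128 = 821102 J = 821 kJ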